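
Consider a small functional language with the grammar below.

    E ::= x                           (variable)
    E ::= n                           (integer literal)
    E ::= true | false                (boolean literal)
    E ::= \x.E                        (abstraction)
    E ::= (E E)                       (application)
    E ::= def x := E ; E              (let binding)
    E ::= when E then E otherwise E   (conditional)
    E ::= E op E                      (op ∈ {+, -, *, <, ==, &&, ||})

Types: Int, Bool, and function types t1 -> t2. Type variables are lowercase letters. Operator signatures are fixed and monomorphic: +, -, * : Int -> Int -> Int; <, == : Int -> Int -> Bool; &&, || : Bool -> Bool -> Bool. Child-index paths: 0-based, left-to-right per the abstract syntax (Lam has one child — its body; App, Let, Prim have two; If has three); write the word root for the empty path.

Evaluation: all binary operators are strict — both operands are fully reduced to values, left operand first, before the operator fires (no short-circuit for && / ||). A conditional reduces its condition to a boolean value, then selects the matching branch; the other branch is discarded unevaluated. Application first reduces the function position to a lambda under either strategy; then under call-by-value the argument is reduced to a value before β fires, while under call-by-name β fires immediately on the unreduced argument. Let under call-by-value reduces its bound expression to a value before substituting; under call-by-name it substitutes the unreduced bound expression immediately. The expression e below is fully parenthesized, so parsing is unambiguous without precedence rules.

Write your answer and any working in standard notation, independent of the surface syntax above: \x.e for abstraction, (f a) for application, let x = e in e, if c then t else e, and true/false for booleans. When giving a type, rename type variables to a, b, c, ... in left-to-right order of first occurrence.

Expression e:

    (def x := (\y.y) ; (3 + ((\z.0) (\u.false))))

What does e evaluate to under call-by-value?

Working:
step 0: (let x = (\y.y) in (3 + ((\z.0) (\u.false))))
step 1: [let@root] (3 + ((\z.0) (\u.false)))
step 2: [beta@1] (3 + 0)
step 3: [delta@root] 3

Answer: 3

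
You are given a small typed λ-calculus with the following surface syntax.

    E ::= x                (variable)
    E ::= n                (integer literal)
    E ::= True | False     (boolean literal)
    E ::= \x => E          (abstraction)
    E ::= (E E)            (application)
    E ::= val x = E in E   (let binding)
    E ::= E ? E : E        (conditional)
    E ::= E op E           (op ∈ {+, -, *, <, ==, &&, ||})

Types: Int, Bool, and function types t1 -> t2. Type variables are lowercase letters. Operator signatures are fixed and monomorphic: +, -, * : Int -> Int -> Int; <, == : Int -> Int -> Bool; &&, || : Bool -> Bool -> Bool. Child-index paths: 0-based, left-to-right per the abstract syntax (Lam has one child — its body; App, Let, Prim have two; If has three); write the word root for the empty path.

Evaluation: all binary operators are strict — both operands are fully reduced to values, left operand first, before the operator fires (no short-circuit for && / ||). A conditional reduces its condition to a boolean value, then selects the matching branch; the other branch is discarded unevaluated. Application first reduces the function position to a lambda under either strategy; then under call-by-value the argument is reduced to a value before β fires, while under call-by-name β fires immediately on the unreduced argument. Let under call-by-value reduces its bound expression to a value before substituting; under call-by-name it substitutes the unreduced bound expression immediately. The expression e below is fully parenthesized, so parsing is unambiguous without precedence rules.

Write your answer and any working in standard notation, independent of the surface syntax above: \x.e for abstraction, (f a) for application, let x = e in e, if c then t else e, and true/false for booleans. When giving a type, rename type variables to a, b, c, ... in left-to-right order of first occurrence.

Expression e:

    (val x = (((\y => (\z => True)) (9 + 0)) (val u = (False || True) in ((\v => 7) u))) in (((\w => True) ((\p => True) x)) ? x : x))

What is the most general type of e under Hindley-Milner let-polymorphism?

Derivation:
\z._ : b -> Bool
\y._ : a -> b -> Bool
  unify Int ~ Int
  unify Int ~ Int
  unify a -> b -> Bool ~ Int -> c
  unify a ~ Int
  unify b -> Bool ~ c
_ _ : b -> Bool
  unify Bool ~ Bool
  unify Bool ~ Bool
let u : Bool
\v._ : d -> Int
u : Bool
  unify d -> Int ~ Bool -> e
  unify d ~ Bool
  unify Int ~ e
_ _ : Int
  unify b -> Bool ~ Int -> f
  unify b ~ Int
  unify Bool ~ f
_ _ : Bool
let x : Bool
\w._ : g -> Bool
\p._ : h -> Bool
x : Bool
  unify h -> Bool ~ Bool -> i
  unify h ~ Bool
  unify Bool ~ i
_ _ : Bool
  unify g -> Bool ~ Bool -> j
  unify g ~ Bool
  unify Bool ~ j
_ _ : Bool
  unify Bool ~ Bool
x : Bool
x : Bool
  unify Bool ~ Bool

Answer: Bool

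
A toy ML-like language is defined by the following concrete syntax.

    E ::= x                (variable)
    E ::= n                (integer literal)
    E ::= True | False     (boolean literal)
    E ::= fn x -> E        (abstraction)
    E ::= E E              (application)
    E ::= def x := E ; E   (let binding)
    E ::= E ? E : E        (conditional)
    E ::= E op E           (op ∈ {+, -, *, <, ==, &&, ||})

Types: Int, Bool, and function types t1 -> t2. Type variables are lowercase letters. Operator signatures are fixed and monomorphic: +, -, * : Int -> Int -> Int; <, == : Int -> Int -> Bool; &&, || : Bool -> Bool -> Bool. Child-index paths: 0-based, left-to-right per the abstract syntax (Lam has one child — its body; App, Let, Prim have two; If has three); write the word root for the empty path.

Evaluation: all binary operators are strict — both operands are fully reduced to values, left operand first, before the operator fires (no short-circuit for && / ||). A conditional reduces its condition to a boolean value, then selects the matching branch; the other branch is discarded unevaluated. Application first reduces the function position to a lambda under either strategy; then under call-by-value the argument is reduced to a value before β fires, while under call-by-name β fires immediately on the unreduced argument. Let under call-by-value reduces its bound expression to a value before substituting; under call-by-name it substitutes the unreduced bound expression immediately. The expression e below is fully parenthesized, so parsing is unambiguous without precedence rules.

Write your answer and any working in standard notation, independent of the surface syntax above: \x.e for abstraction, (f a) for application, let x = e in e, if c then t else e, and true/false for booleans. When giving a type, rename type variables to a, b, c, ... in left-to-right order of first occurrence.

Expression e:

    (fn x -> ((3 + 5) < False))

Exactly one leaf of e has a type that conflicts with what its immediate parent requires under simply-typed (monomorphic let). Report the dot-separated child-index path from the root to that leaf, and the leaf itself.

Trace:
  unify Int ~ Int
  unify Int ~ Int
  unify Int ~ Int
  unify Bool ~ Int
  FAIL: mismatch Bool ~ Int

Answer: 0.1 : false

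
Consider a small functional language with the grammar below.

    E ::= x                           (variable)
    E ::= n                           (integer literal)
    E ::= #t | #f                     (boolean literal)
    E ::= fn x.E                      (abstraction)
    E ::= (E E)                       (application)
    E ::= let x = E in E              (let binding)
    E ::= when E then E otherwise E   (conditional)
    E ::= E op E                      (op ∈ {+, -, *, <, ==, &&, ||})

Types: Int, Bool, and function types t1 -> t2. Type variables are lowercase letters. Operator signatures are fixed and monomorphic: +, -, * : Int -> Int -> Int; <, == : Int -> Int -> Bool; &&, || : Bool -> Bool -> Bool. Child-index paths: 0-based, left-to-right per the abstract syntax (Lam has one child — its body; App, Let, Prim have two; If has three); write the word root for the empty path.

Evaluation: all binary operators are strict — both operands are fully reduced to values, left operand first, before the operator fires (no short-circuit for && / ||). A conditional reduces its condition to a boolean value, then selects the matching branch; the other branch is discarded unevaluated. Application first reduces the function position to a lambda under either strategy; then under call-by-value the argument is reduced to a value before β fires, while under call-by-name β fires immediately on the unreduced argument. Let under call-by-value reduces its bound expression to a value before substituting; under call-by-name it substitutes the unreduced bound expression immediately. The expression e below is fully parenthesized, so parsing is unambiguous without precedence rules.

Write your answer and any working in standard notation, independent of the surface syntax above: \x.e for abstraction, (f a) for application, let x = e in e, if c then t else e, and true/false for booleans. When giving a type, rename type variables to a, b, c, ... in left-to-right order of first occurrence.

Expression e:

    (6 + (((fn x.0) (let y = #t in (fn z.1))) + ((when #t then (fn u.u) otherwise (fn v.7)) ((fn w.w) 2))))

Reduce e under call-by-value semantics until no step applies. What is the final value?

Trace:
step 0: (6 + (((\x.0) (let y = true in (\z.1))) + ((if true then (\u.u) else (\v.7)) ((\w.w) 2))))
step 1: [let@1.0.1] (6 + (((\x.0) (\z.1)) + ((if true then (\u.u) else (\v.7)) ((\w.w) 2))))
step 2: [beta@1.0] (6 + (0 + ((if true then (\u.u) else (\v.7)) ((\w.w) 2))))
step 3: [if@1.1.0] (6 + (0 + ((\u.u) ((\w.w) 2))))
step 4: [beta@1.1.1] (6 + (0 + ((\u.u) 2)))
step 5: [beta@1.1] (6 + (0 + 2))
step 6: [delta@1] (6 + 2)
step 7: [delta@root] 8

Answer: 8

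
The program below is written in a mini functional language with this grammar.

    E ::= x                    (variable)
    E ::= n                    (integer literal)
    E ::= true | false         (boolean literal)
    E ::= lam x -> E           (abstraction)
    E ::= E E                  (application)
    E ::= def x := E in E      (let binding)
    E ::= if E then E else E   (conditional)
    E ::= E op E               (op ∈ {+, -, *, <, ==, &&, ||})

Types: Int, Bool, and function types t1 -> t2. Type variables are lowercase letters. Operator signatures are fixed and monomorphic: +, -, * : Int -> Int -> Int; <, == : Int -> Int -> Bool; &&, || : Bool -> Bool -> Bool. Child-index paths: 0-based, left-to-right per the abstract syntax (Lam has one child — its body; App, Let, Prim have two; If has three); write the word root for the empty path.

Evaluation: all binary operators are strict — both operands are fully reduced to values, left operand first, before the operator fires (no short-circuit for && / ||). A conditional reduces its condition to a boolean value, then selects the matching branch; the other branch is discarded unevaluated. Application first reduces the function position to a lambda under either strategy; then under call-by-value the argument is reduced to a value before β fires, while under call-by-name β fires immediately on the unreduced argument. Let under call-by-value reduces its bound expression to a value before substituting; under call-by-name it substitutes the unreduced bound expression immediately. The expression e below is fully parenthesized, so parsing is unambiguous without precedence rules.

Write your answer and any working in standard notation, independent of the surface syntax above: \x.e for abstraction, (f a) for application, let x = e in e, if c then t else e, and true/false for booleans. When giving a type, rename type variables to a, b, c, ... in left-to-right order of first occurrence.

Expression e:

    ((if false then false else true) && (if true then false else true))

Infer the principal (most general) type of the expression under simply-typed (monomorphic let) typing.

Answer: Bool

Working:
  unify Bool ~ Bool
  unify Bool ~ Bool
  unify Bool ~ Bool
  unify Bool ~ Bool
  unify Bool ~ Bool
  unify Bool ~ Bool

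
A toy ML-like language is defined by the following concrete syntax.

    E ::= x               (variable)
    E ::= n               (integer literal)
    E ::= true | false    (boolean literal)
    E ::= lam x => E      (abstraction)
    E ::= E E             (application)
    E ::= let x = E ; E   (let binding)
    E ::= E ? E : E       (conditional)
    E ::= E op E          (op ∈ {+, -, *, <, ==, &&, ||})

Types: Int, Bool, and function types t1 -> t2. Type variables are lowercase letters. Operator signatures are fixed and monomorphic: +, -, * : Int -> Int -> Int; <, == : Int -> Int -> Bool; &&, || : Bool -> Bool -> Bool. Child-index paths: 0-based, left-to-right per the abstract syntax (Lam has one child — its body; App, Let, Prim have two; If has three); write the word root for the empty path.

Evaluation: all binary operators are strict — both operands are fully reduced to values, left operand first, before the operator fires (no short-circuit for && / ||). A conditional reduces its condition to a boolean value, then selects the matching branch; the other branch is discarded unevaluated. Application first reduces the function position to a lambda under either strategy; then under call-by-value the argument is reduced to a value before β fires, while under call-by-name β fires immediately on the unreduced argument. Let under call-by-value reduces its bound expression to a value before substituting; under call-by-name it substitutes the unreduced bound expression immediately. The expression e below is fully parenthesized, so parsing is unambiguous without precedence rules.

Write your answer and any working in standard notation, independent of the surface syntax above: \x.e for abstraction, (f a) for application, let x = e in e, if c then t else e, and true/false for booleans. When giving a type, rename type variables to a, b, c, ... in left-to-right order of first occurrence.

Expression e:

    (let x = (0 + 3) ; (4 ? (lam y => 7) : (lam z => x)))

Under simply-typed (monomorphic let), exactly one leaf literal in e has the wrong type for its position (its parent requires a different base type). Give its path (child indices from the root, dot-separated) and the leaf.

Answer: 1.0 : 4

Trace:
  unify Int ~ Int
  unify Int ~ Int
let x : Int
  unify Int ~ Bool
  FAIL: mismatch Int ~ Bool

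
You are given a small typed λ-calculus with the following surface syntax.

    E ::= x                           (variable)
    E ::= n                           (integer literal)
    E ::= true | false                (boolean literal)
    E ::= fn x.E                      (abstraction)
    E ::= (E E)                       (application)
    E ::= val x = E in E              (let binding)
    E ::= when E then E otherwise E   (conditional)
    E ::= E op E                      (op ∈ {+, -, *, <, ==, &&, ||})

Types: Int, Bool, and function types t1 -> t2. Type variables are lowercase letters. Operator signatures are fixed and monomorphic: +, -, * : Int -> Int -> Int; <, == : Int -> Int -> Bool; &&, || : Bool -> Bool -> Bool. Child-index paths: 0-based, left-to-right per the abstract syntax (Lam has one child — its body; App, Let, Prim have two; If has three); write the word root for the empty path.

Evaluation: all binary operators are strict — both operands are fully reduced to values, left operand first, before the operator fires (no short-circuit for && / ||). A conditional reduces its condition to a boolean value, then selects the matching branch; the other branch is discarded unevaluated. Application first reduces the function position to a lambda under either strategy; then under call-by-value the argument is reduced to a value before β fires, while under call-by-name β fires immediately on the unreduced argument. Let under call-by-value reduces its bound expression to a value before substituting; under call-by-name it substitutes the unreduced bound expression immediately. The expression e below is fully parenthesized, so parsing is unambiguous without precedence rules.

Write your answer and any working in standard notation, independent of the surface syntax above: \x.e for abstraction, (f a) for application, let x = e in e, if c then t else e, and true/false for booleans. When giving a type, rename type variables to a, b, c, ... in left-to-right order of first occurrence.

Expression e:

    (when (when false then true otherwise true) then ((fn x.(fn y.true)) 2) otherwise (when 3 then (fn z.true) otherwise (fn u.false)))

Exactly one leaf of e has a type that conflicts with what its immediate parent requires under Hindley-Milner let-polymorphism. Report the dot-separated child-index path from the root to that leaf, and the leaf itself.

Working:
  unify Bool ~ Bool
  unify Bool ~ Bool
  unify Bool ~ Bool
\y._ : b -> Bool
\x._ : a -> b -> Bool
  unify a -> b -> Bool ~ Int -> c
  unify a ~ Int
  unify b -> Bool ~ c
_ _ : b -> Bool
  unify Int ~ Bool
  FAIL: mismatch Int ~ Bool

Answer: 2.0 : 3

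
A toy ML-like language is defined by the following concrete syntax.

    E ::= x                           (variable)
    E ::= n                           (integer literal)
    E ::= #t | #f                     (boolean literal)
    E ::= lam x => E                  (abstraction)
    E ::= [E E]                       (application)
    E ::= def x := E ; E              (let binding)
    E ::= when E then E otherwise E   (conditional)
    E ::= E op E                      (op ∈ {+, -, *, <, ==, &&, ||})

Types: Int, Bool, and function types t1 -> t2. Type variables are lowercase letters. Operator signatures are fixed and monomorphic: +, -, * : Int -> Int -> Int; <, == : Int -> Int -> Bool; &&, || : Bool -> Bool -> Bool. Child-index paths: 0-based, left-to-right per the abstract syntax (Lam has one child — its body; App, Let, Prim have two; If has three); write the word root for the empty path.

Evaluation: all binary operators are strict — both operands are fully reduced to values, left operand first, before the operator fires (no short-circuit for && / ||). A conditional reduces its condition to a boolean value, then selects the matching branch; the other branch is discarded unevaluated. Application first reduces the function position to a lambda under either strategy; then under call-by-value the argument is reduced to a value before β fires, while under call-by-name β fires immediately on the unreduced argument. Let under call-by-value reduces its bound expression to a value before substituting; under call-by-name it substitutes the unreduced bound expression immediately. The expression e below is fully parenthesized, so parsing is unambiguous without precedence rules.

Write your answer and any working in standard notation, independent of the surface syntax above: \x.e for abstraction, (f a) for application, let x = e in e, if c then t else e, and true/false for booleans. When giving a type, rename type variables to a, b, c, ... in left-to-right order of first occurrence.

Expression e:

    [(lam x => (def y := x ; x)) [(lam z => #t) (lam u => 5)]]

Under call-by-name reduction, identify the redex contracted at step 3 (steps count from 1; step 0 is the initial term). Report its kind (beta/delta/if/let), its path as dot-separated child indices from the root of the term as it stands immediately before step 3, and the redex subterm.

Trace:
step 0: ((\x.(let y = x in x)) ((\z.true) (\u.5)))
step 1: [beta@root] (let y = ((\z.true) (\u.5)) in ((\z.true) (\u.5)))
step 2: [let@root] ((\z.true) (\u.5))
step 3: [beta@root] true

Answer: beta at root : ((\z.true) (\u.5))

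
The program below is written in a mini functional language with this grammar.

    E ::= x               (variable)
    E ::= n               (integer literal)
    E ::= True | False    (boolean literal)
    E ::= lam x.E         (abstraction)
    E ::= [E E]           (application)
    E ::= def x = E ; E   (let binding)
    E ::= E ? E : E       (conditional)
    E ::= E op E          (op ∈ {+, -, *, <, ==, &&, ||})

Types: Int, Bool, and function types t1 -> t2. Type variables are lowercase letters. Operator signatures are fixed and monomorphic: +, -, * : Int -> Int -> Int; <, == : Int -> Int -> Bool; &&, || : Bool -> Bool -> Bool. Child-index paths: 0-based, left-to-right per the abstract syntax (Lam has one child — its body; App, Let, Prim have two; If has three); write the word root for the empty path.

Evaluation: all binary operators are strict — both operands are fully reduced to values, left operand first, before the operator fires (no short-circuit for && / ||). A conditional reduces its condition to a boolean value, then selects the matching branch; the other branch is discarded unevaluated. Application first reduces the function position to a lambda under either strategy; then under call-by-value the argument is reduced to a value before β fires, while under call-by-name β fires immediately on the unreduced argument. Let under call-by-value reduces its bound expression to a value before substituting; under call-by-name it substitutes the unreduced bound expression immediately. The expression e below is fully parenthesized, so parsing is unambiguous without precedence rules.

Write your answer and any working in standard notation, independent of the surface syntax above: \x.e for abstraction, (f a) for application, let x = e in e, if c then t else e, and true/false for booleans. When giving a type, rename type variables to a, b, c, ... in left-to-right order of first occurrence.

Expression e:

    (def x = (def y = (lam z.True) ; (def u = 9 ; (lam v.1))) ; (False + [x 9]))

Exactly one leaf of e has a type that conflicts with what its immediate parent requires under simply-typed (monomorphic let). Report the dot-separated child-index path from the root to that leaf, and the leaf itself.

Answer: 1.0 : false

Derivation:
\z._ : a -> Bool
let y : a -> Bool
let u : Int
\v._ : b -> Int
let x : b -> Int
  unify Bool ~ Int
  FAIL: mismatch Bool ~ Int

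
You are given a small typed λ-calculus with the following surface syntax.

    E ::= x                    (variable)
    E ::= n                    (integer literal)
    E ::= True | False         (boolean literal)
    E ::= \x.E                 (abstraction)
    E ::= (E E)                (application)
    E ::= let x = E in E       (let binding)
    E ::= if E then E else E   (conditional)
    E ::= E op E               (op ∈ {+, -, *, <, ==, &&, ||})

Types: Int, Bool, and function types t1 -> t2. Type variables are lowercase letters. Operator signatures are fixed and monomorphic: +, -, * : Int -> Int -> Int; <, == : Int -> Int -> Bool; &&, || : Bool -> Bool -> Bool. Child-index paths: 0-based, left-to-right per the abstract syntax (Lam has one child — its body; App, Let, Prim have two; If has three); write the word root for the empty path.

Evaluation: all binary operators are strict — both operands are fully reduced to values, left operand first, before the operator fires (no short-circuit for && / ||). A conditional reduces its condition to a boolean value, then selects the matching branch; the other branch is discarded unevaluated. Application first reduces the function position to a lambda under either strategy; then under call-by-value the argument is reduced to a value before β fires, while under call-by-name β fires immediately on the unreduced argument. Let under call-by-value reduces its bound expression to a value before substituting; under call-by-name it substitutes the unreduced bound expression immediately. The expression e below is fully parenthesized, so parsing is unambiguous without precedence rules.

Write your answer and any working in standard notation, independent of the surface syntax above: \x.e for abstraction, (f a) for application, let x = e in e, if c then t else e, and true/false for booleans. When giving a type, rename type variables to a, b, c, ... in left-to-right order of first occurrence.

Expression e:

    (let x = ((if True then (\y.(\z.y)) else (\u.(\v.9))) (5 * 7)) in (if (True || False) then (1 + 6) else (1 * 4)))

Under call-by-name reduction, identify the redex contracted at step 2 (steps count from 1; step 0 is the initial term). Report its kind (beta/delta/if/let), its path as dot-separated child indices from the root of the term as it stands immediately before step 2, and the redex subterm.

Answer: delta at 0 : (true || false)

Working:
step 0: (let x = ((if true then (\y.(\z.y)) else (\u.(\v.9))) (5 * 7)) in (if (true || false) then (1 + 6) else (1 * 4)))
step 1: [let@root] (if (true || false) then (1 + 6) else (1 * 4))
step 2: [delta@0] (if true then (1 + 6) else (1 * 4))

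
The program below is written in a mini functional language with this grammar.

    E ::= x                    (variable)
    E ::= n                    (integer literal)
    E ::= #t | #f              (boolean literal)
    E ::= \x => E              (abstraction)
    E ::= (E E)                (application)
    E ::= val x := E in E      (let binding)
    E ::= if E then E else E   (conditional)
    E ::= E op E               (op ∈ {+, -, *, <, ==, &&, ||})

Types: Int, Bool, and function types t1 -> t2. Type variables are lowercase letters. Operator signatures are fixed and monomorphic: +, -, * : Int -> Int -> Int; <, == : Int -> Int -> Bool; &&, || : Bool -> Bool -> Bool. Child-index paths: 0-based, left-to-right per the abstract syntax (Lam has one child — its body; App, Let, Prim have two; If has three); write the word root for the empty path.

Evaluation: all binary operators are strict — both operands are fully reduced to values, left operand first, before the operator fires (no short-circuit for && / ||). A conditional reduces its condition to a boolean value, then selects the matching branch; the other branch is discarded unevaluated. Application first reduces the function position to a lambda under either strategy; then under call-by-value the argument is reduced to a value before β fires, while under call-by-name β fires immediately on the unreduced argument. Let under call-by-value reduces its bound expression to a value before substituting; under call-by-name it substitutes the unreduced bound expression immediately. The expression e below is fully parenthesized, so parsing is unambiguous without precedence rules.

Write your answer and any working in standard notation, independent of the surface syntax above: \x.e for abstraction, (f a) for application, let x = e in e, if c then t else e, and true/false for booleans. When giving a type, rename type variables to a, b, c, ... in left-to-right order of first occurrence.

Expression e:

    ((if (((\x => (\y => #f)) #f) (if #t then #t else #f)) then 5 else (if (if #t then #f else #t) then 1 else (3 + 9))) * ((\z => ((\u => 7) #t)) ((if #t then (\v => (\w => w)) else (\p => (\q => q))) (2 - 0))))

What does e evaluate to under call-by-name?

Working:
step 0: ((if (((\x.(\y.false)) false) (if true then true else false)) then 5 else (if (if true then false else true) then 1 else (3 + 9))) * ((\z.((\u.7) true)) ((if true then (\v.(\w.w)) else (\p.(\q.q))) (2 - 0))))
step 1: [beta@0.0.0] ((if ((\y.false) (if true then true else false)) then 5 else (if (if true then false else true) then 1 else (3 + 9))) * ((\z.((\u.7) true)) ((if true then (\v.(\w.w)) else (\p.(\q.q))) (2 - 0))))
step 2: [beta@0.0] ((if false then 5 else (if (if true then false else true) then 1 else (3 + 9))) * ((\z.((\u.7) true)) ((if true then (\v.(\w.w)) else (\p.(\q.q))) (2 - 0))))
step 3: [if@0] ((if (if true then false else true) then 1 else (3 + 9)) * ((\z.((\u.7) true)) ((if true then (\v.(\w.w)) else (\p.(\q.q))) (2 - 0))))
step 4: [if@0.0] ((if false then 1 else (3 + 9)) * ((\z.((\u.7) true)) ((if true then (\v.(\w.w)) else (\p.(\q.q))) (2 - 0))))
step 5: [if@0] ((3 + 9) * ((\z.((\u.7) true)) ((if true then (\v.(\w.w)) else (\p.(\q.q))) (2 - 0))))
step 6: [delta@0] (12 * ((\z.((\u.7) true)) ((if true then (\v.(\w.w)) else (\p.(\q.q))) (2 - 0))))
step 7: [beta@1] (12 * ((\u.7) true))
step 8: [beta@1] (12 * 7)
step 9: [delta@root] 84

Answer: 84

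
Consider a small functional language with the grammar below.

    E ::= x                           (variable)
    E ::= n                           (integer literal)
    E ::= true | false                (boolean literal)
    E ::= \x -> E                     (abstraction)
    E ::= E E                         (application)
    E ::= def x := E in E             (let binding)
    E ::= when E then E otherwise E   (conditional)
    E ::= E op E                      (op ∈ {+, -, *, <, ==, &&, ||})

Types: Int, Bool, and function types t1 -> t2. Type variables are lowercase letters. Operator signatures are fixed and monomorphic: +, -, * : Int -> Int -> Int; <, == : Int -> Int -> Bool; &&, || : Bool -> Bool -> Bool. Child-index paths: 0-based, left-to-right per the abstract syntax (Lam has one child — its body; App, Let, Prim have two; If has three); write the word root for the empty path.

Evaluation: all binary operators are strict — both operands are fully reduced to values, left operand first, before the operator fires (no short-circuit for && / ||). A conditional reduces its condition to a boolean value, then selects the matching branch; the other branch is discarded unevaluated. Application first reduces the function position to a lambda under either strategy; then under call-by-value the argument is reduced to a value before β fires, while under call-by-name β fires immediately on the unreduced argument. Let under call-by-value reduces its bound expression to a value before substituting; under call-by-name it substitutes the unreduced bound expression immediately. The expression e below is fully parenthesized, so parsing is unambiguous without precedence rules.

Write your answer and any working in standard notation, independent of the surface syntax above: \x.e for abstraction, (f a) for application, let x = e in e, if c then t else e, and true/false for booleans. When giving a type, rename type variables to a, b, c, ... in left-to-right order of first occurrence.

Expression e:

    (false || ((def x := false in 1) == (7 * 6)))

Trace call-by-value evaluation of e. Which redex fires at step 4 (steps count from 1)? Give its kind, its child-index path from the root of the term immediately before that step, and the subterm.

Answer: delta at root : (false || false)

Working:
step 0: (false || ((let x = false in 1) == (7 * 6)))
step 1: [let@1.0] (false || (1 == (7 * 6)))
step 2: [delta@1.1] (false || (1 == 42))
step 3: [delta@1] (false || false)
step 4: [delta@root] false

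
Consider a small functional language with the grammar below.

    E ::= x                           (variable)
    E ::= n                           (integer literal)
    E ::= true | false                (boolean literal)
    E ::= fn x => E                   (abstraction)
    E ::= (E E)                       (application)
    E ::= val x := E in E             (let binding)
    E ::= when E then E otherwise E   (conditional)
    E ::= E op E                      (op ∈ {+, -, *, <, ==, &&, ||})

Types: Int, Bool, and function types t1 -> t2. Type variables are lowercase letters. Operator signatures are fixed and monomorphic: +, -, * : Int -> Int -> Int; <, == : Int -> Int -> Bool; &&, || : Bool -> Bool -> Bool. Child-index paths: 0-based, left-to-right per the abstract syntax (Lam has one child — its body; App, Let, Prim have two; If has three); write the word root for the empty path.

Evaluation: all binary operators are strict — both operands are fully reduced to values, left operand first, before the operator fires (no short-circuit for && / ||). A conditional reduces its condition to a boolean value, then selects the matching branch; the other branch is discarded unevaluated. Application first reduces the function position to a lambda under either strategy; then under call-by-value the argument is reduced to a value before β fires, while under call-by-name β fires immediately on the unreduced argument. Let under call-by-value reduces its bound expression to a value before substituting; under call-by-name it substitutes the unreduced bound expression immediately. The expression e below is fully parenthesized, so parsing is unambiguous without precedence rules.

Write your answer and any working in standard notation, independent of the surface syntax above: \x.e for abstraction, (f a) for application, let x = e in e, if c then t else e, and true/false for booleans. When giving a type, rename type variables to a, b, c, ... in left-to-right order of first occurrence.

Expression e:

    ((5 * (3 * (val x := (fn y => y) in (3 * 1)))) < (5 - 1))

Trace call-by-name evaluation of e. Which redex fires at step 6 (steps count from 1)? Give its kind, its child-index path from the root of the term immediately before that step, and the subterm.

Answer: delta at root : (45 < 4)

Derivation:
step 0: ((5 * (3 * (let x = (\y.y) in (3 * 1)))) < (5 - 1))
step 1: [let@0.1.1] ((5 * (3 * (3 * 1))) < (5 - 1))
step 2: [delta@0.1.1] ((5 * (3 * 3)) < (5 - 1))
step 3: [delta@0.1] ((5 * 9) < (5 - 1))
step 4: [delta@0] (45 < (5 - 1))
step 5: [delta@1] (45 < 4)
step 6: [delta@root] false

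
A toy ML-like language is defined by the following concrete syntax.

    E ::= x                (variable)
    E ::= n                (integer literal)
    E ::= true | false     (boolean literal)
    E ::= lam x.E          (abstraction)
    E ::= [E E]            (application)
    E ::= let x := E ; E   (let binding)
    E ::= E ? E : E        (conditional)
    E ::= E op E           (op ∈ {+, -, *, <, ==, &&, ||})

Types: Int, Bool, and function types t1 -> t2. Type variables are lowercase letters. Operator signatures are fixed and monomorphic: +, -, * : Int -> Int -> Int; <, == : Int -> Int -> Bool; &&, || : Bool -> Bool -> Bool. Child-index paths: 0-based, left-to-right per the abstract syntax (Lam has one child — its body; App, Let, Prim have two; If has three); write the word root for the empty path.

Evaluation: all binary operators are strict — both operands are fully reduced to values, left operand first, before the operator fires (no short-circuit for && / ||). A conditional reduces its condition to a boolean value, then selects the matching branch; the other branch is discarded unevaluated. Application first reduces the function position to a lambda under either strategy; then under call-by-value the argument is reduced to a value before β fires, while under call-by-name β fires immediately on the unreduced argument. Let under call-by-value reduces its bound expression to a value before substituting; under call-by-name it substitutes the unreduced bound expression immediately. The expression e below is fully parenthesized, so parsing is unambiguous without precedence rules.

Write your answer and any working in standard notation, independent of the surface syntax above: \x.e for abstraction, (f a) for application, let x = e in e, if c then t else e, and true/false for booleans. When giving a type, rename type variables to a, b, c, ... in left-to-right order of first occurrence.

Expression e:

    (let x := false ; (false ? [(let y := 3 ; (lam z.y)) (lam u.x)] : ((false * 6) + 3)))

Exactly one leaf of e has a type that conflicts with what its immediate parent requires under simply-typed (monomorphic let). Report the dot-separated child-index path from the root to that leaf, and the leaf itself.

Answer: 1.2.0.0 : false

Trace:
let x : Bool
  unify Bool ~ Bool
let y : Int
y : Int
\z._ : a -> Int
x : Bool
\u._ : b -> Bool
  unify a -> Int ~ (b -> Bool) -> c
  unify a ~ b -> Bool
  unify Int ~ c
_ _ : Int
  unify Bool ~ Int
  FAIL: mismatch Bool ~ Int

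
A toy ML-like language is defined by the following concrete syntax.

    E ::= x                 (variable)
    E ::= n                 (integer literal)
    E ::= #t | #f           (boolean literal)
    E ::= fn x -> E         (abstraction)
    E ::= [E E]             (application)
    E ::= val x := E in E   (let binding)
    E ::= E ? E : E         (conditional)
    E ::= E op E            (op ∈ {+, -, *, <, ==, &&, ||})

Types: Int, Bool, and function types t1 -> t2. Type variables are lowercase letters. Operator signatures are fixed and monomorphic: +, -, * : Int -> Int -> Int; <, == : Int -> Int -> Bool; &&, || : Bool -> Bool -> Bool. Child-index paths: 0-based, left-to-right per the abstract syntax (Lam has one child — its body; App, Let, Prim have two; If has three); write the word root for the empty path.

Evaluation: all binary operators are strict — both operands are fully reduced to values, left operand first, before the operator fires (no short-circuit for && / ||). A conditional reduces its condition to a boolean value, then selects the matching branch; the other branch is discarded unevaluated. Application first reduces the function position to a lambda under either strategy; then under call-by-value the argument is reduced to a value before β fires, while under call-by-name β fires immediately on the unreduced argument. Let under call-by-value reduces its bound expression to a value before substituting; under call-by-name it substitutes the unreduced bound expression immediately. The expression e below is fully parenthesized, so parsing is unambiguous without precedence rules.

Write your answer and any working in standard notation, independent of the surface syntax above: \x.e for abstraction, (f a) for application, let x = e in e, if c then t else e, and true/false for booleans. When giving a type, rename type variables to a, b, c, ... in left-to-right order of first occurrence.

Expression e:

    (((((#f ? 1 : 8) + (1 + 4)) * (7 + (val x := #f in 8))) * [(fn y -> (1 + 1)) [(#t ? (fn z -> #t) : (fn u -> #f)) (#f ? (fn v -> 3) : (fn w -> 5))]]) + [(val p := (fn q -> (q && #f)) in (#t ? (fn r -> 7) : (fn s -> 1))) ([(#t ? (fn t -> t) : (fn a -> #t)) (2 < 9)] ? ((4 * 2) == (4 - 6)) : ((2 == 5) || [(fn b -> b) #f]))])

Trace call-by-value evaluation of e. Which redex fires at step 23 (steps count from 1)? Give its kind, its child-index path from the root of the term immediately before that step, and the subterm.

Answer: delta at root : (390 + 7)

Trace:
step 0: (((((if false then 1 else 8) + (1 + 4)) * (7 + (let x = false in 8))) * ((\y.(1 + 1)) ((if true then (\z.true) else (\u.false)) (if false then (\v.3) else (\w.5))))) + ((let p = (\q.(q && false)) in (if true then (\r.7) else (\s.1))) (if ((if true then (\t.t) else (\a.true)) (2 < 9)) then ((4 * 2) == (4 - 6)) else ((2 == 5) || ((\b.b) false)))))
step 1: [if@0.0.0.0] ((((8 + (1 + 4)) * (7 + (let x = false in 8))) * ((\y.(1 + 1)) ((if true then (\z.true) else (\u.false)) (if false then (\v.3) else (\w.5))))) + ((let p = (\q.(q && false)) in (if true then (\r.7) else (\s.1))) (if ((if true then (\t.t) else (\a.true)) (2 < 9)) then ((4 * 2) == (4 - 6)) else ((2 == 5) || ((\b.b) false)))))
step 2: [delta@0.0.0.1] ((((8 + 5) * (7 + (let x = false in 8))) * ((\y.(1 + 1)) ((if true then (\z.true) else (\u.false)) (if false then (\v.3) else (\w.5))))) + ((let p = (\q.(q && false)) in (if true then (\r.7) else (\s.1))) (if ((if true then (\t.t) else (\a.true)) (2 < 9)) then ((4 * 2) == (4 - 6)) else ((2 == 5) || ((\b.b) false)))))
step 3: [delta@0.0.0] (((13 * (7 + (let x = false in 8))) * ((\y.(1 + 1)) ((if true then (\z.true) else (\u.false)) (if false then (\v.3) else (\w.5))))) + ((let p = (\q.(q && false)) in (if true then (\r.7) else (\s.1))) (if ((if true then (\t.t) else (\a.true)) (2 < 9)) then ((4 * 2) == (4 - 6)) else ((2 == 5) || ((\b.b) false)))))
step 4: [let@0.0.1.1] (((13 * (7 + 8)) * ((\y.(1 + 1)) ((if true then (\z.true) else (\u.false)) (if false then (\v.3) else (\w.5))))) + ((let p = (\q.(q && false)) in (if true then (\r.7) else (\s.1))) (if ((if true then (\t.t) else (\a.true)) (2 < 9)) then ((4 * 2) == (4 - 6)) else ((2 == 5) || ((\b.b) false)))))
step 5: [delta@0.0.1] (((13 * 15) * ((\y.(1 + 1)) ((if true then (\z.true) else (\u.false)) (if false then (\v.3) else (\w.5))))) + ((let p = (\q.(q && false)) in (if true then (\r.7) else (\s.1))) (if ((if true then (\t.t) else (\a.true)) (2 < 9)) then ((4 * 2) == (4 - 6)) else ((2 == 5) || ((\b.b) false)))))
step 6: [delta@0.0] ((195 * ((\y.(1 + 1)) ((if true then (\z.true) else (\u.false)) (if false then (\v.3) else (\w.5))))) + ((let p = (\q.(q && false)) in (if true then (\r.7) else (\s.1))) (if ((if true then (\t.t) else (\a.true)) (2 < 9)) then ((4 * 2) == (4 - 6)) else ((2 == 5) || ((\b.b) false)))))
step 7: [if@0.1.1.0] ((195 * ((\y.(1 + 1)) ((\z.true) (if false then (\v.3) else (\w.5))))) + ((let p = (\q.(q && false)) in (if true then (\r.7) else (\s.1))) (if ((if true then (\t.t) else (\a.true)) (2 < 9)) then ((4 * 2) == (4 - 6)) else ((2 == 5) || ((\b.b) false)))))
step 8: [if@0.1.1.1] ((195 * ((\y.(1 + 1)) ((\z.true) (\w.5)))) + ((let p = (\q.(q && false)) in (if true then (\r.7) else (\s.1))) (if ((if true then (\t.t) else (\a.true)) (2 < 9)) then ((4 * 2) == (4 - 6)) else ((2 == 5) || ((\b.b) false)))))
step 9: [beta@0.1.1] ((195 * ((\y.(1 + 1)) true)) + ((let p = (\q.(q && false)) in (if true then (\r.7) else (\s.1))) (if ((if true then (\t.t) else (\a.true)) (2 < 9)) then ((4 * 2) == (4 - 6)) else ((2 == 5) || ((\b.b) false)))))
step 10: [beta@0.1] ((195 * (1 + 1)) + ((let p = (\q.(q && false)) in (if true then (\r.7) else (\s.1))) (if ((if true then (\t.t) else (\a.true)) (2 < 9)) then ((4 * 2) == (4 - 6)) else ((2 == 5) || ((\b.b) false)))))
step 11: [delta@0.1] ((195 * 2) + ((let p = (\q.(q && false)) in (if true then (\r.7) else (\s.1))) (if ((if true then (\t.t) else (\a.true)) (2 < 9)) then ((4 * 2) == (4 - 6)) else ((2 == 5) || ((\b.b) false)))))
step 12: [delta@0] (390 + ((let p = (\q.(q && false)) in (if true then (\r.7) else (\s.1))) (if ((if true then (\t.t) else (\a.true)) (2 < 9)) then ((4 * 2) == (4 - 6)) else ((2 == 5) || ((\b.b) false)))))
step 13: [let@1.0] (390 + ((if true then (\r.7) else (\s.1)) (if ((if true then (\t.t) else (\a.true)) (2 < 9)) then ((4 * 2) == (4 - 6)) else ((2 == 5) || ((\b.b) false)))))
step 14: [if@1.0] (390 + ((\r.7) (if ((if true then (\t.t) else (\a.true)) (2 < 9)) then ((4 * 2) == (4 - 6)) else ((2 == 5) || ((\b.b) false)))))
step 15: [if@1.1.0.0] (390 + ((\r.7) (if ((\t.t) (2 < 9)) then ((4 * 2) == (4 - 6)) else ((2 == 5) || ((\b.b) false)))))
step 16: [delta@1.1.0.1] (390 + ((\r.7) (if ((\t.t) true) then ((4 * 2) == (4 - 6)) else ((2 == 5) || ((\b.b) false)))))
step 17: [beta@1.1.0] (390 + ((\r.7) (if true then ((4 * 2) == (4 - 6)) else ((2 == 5) || ((\b.b) false)))))
step 18: [if@1.1] (390 + ((\r.7) ((4 * 2) == (4 - 6))))
step 19: [delta@1.1.0] (390 + ((\r.7) (8 == (4 - 6))))
step 20: [delta@1.1.1] (390 + ((\r.7) (8 == -2)))
step 21: [delta@1.1] (390 + ((\r.7) false))
step 22: [beta@1] (390 + 7)
step 23: [delta@root] 397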